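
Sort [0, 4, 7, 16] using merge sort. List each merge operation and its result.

Divide and conquer:
  Merge [0] + [4] -> [0, 4]
  Merge [7] + [16] -> [7, 16]
  Merge [0, 4] + [7, 16] -> [0, 4, 7, 16]


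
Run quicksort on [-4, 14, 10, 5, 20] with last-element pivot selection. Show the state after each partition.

Partition 1: pivot=20 at index 4 -> [-4, 14, 10, 5, 20]
Partition 2: pivot=5 at index 1 -> [-4, 5, 10, 14, 20]
Partition 3: pivot=14 at index 3 -> [-4, 5, 10, 14, 20]


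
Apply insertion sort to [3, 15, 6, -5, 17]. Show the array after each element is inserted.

First element 3 is already 'sorted'
Insert 15: shifted 0 elements -> [3, 15, 6, -5, 17]
Insert 6: shifted 1 elements -> [3, 6, 15, -5, 17]
Insert -5: shifted 3 elements -> [-5, 3, 6, 15, 17]
Insert 17: shifted 0 elements -> [-5, 3, 6, 15, 17]


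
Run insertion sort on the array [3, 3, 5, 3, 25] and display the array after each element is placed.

First element 3 is already 'sorted'
Insert 3: shifted 0 elements -> [3, 3, 5, 3, 25]
Insert 5: shifted 0 elements -> [3, 3, 5, 3, 25]
Insert 3: shifted 1 elements -> [3, 3, 3, 5, 25]
Insert 25: shifted 0 elements -> [3, 3, 3, 5, 25]


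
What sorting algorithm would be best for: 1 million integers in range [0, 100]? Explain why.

Best choice: Counting sort
Reason: O(n + k) where k=100 is small; linear time beats O(n log n)


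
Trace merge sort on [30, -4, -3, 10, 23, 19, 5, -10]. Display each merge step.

Divide and conquer:
  Merge [30] + [-4] -> [-4, 30]
  Merge [-3] + [10] -> [-3, 10]
  Merge [-4, 30] + [-3, 10] -> [-4, -3, 10, 30]
  Merge [23] + [19] -> [19, 23]
  Merge [5] + [-10] -> [-10, 5]
  Merge [19, 23] + [-10, 5] -> [-10, 5, 19, 23]
  Merge [-4, -3, 10, 30] + [-10, 5, 19, 23] -> [-10, -4, -3, 5, 10, 19, 23, 30]


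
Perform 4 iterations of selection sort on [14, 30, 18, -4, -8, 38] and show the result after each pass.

Pass 1: Select minimum -8 at index 4, swap -> [-8, 30, 18, -4, 14, 38]
Pass 2: Select minimum -4 at index 3, swap -> [-8, -4, 18, 30, 14, 38]
Pass 3: Select minimum 14 at index 4, swap -> [-8, -4, 14, 30, 18, 38]
Pass 4: Select minimum 18 at index 4, swap -> [-8, -4, 14, 18, 30, 38]


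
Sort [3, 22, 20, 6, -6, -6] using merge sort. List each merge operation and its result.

Divide and conquer:
  Merge [22] + [20] -> [20, 22]
  Merge [3] + [20, 22] -> [3, 20, 22]
  Merge [-6] + [-6] -> [-6, -6]
  Merge [6] + [-6, -6] -> [-6, -6, 6]
  Merge [3, 20, 22] + [-6, -6, 6] -> [-6, -6, 3, 6, 20, 22]


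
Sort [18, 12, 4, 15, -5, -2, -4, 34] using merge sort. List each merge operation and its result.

Divide and conquer:
  Merge [18] + [12] -> [12, 18]
  Merge [4] + [15] -> [4, 15]
  Merge [12, 18] + [4, 15] -> [4, 12, 15, 18]
  Merge [-5] + [-2] -> [-5, -2]
  Merge [-4] + [34] -> [-4, 34]
  Merge [-5, -2] + [-4, 34] -> [-5, -4, -2, 34]
  Merge [4, 12, 15, 18] + [-5, -4, -2, 34] -> [-5, -4, -2, 4, 12, 15, 18, 34]


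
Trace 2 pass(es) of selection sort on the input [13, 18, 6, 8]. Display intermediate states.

Pass 1: Select minimum 6 at index 2, swap -> [6, 18, 13, 8]
Pass 2: Select minimum 8 at index 3, swap -> [6, 8, 13, 18]


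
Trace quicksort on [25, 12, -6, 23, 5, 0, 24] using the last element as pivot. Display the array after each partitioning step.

Partition 1: pivot=24 at index 5 -> [12, -6, 23, 5, 0, 24, 25]
Partition 2: pivot=0 at index 1 -> [-6, 0, 23, 5, 12, 24, 25]
Partition 3: pivot=12 at index 3 -> [-6, 0, 5, 12, 23, 24, 25]


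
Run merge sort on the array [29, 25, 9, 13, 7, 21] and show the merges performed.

Divide and conquer:
  Merge [25] + [9] -> [9, 25]
  Merge [29] + [9, 25] -> [9, 25, 29]
  Merge [7] + [21] -> [7, 21]
  Merge [13] + [7, 21] -> [7, 13, 21]
  Merge [9, 25, 29] + [7, 13, 21] -> [7, 9, 13, 21, 25, 29]


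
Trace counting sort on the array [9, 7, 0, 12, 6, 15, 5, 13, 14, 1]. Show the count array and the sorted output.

Count array: [1, 1, 0, 0, 0, 1, 1, 1, 0, 1, 0, 0, 1, 1, 1, 1]
(count[i] = number of elements equal to i)
Cumulative count: [1, 2, 2, 2, 2, 3, 4, 5, 5, 6, 6, 6, 7, 8, 9, 10]
Sorted: [0, 1, 5, 6, 7, 9, 12, 13, 14, 15]


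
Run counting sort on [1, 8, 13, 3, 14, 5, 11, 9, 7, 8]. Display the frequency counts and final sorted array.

Count array: [0, 1, 0, 1, 0, 1, 0, 1, 2, 1, 0, 1, 0, 1, 1]
(count[i] = number of elements equal to i)
Cumulative count: [0, 1, 1, 2, 2, 3, 3, 4, 6, 7, 7, 8, 8, 9, 10]
Sorted: [1, 3, 5, 7, 8, 8, 9, 11, 13, 14]


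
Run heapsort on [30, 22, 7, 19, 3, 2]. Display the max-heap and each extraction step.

Build heap: [30, 22, 7, 19, 3, 2]
Extract 30: [22, 19, 7, 2, 3, 30]
Extract 22: [19, 3, 7, 2, 22, 30]
Extract 19: [7, 3, 2, 19, 22, 30]
Extract 7: [3, 2, 7, 19, 22, 30]
Extract 3: [2, 3, 7, 19, 22, 30]


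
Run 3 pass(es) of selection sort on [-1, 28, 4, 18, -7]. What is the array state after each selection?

Pass 1: Select minimum -7 at index 4, swap -> [-7, 28, 4, 18, -1]
Pass 2: Select minimum -1 at index 4, swap -> [-7, -1, 4, 18, 28]
Pass 3: Select minimum 4 at index 2, swap -> [-7, -1, 4, 18, 28]


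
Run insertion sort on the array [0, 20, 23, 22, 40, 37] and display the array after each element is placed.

First element 0 is already 'sorted'
Insert 20: shifted 0 elements -> [0, 20, 23, 22, 40, 37]
Insert 23: shifted 0 elements -> [0, 20, 23, 22, 40, 37]
Insert 22: shifted 1 elements -> [0, 20, 22, 23, 40, 37]
Insert 40: shifted 0 elements -> [0, 20, 22, 23, 40, 37]
Insert 37: shifted 1 elements -> [0, 20, 22, 23, 37, 40]


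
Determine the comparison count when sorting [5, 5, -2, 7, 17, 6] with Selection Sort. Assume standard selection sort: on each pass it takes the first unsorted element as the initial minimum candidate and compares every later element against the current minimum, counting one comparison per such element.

Pass 1: scan indices 1..5 for the minimum = 5 comparison(s); min is -2, place at index 0 -> [-2, 5, 5, 7, 17, 6]
Pass 2: scan indices 2..5 for the minimum = 4 comparison(s); min is 5, place at index 1 -> [-2, 5, 5, 7, 17, 6]
Pass 3: scan indices 3..5 for the minimum = 3 comparison(s); min is 5, place at index 2 -> [-2, 5, 5, 7, 17, 6]
Pass 4: scan indices 4..5 for the minimum = 2 comparison(s); min is 6, place at index 3 -> [-2, 5, 5, 6, 17, 7]
Pass 5: scan indices 5..5 for the minimum = 1 comparison(s); min is 7, place at index 4 -> [-2, 5, 5, 6, 7, 17]
Selection sort always scans the whole unsorted suffix, so the count is (n-1) + (n-2) + ... + 1 = n(n-1)/2 = 6*5/2 = 15 regardless of the input order.
Total comparisons: 5 + 4 + 3 + 2 + 1 = 15


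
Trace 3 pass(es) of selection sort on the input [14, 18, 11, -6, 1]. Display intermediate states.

Pass 1: Select minimum -6 at index 3, swap -> [-6, 18, 11, 14, 1]
Pass 2: Select minimum 1 at index 4, swap -> [-6, 1, 11, 14, 18]
Pass 3: Select minimum 11 at index 2, swap -> [-6, 1, 11, 14, 18]


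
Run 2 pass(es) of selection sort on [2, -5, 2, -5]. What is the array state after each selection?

Pass 1: Select minimum -5 at index 1, swap -> [-5, 2, 2, -5]
Pass 2: Select minimum -5 at index 3, swap -> [-5, -5, 2, 2]


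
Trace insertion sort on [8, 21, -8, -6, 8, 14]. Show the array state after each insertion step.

First element 8 is already 'sorted'
Insert 21: shifted 0 elements -> [8, 21, -8, -6, 8, 14]
Insert -8: shifted 2 elements -> [-8, 8, 21, -6, 8, 14]
Insert -6: shifted 2 elements -> [-8, -6, 8, 21, 8, 14]
Insert 8: shifted 1 elements -> [-8, -6, 8, 8, 21, 14]
Insert 14: shifted 1 elements -> [-8, -6, 8, 8, 14, 21]


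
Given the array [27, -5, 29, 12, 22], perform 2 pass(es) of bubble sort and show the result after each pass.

After pass 1: [-5, 27, 12, 22, 29] (3 swaps)
After pass 2: [-5, 12, 22, 27, 29] (2 swaps)
Total swaps: 5


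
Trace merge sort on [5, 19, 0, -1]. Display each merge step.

Divide and conquer:
  Merge [5] + [19] -> [5, 19]
  Merge [0] + [-1] -> [-1, 0]
  Merge [5, 19] + [-1, 0] -> [-1, 0, 5, 19]


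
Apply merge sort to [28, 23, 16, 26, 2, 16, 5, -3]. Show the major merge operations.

Divide and conquer:
  Merge [28] + [23] -> [23, 28]
  Merge [16] + [26] -> [16, 26]
  Merge [23, 28] + [16, 26] -> [16, 23, 26, 28]
  Merge [2] + [16] -> [2, 16]
  Merge [5] + [-3] -> [-3, 5]
  Merge [2, 16] + [-3, 5] -> [-3, 2, 5, 16]
  Merge [16, 23, 26, 28] + [-3, 2, 5, 16] -> [-3, 2, 5, 16, 16, 23, 26, 28]


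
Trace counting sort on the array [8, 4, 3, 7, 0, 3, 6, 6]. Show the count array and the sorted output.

Count array: [1, 0, 0, 2, 1, 0, 2, 1, 1]
(count[i] = number of elements equal to i)
Cumulative count: [1, 1, 1, 3, 4, 4, 6, 7, 8]
Sorted: [0, 3, 3, 4, 6, 6, 7, 8]


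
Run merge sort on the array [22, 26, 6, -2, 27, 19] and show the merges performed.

Divide and conquer:
  Merge [26] + [6] -> [6, 26]
  Merge [22] + [6, 26] -> [6, 22, 26]
  Merge [27] + [19] -> [19, 27]
  Merge [-2] + [19, 27] -> [-2, 19, 27]
  Merge [6, 22, 26] + [-2, 19, 27] -> [-2, 6, 19, 22, 26, 27]


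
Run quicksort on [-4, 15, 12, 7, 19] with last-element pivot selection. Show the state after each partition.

Partition 1: pivot=19 at index 4 -> [-4, 15, 12, 7, 19]
Partition 2: pivot=7 at index 1 -> [-4, 7, 12, 15, 19]
Partition 3: pivot=15 at index 3 -> [-4, 7, 12, 15, 19]


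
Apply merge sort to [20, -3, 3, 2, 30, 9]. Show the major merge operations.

Divide and conquer:
  Merge [-3] + [3] -> [-3, 3]
  Merge [20] + [-3, 3] -> [-3, 3, 20]
  Merge [30] + [9] -> [9, 30]
  Merge [2] + [9, 30] -> [2, 9, 30]
  Merge [-3, 3, 20] + [2, 9, 30] -> [-3, 2, 3, 9, 20, 30]


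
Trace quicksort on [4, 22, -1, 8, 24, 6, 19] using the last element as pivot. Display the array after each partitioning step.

Partition 1: pivot=19 at index 4 -> [4, -1, 8, 6, 19, 22, 24]
Partition 2: pivot=6 at index 2 -> [4, -1, 6, 8, 19, 22, 24]
Partition 3: pivot=-1 at index 0 -> [-1, 4, 6, 8, 19, 22, 24]
Partition 4: pivot=24 at index 6 -> [-1, 4, 6, 8, 19, 22, 24]


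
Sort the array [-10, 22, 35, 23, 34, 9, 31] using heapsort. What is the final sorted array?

Build heap: [35, 34, 31, 23, 22, 9, -10]
Extract 35: [34, 23, 31, -10, 22, 9, 35]
Extract 34: [31, 23, 9, -10, 22, 34, 35]
Extract 31: [23, 22, 9, -10, 31, 34, 35]
Extract 23: [22, -10, 9, 23, 31, 34, 35]
Extract 22: [9, -10, 22, 23, 31, 34, 35]
Extract 9: [-10, 9, 22, 23, 31, 34, 35]


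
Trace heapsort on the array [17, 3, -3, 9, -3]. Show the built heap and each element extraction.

Build heap: [17, 9, -3, 3, -3]
Extract 17: [9, 3, -3, -3, 17]
Extract 9: [3, -3, -3, 9, 17]
Extract 3: [-3, -3, 3, 9, 17]
Extract -3: [-3, -3, 3, 9, 17]


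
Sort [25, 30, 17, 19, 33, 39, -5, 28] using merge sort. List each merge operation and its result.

Divide and conquer:
  Merge [25] + [30] -> [25, 30]
  Merge [17] + [19] -> [17, 19]
  Merge [25, 30] + [17, 19] -> [17, 19, 25, 30]
  Merge [33] + [39] -> [33, 39]
  Merge [-5] + [28] -> [-5, 28]
  Merge [33, 39] + [-5, 28] -> [-5, 28, 33, 39]
  Merge [17, 19, 25, 30] + [-5, 28, 33, 39] -> [-5, 17, 19, 25, 28, 30, 33, 39]


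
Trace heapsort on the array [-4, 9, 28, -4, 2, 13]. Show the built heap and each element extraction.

Build heap: [28, 9, 13, -4, 2, -4]
Extract 28: [13, 9, -4, -4, 2, 28]
Extract 13: [9, 2, -4, -4, 13, 28]
Extract 9: [2, -4, -4, 9, 13, 28]
Extract 2: [-4, -4, 2, 9, 13, 28]
Extract -4: [-4, -4, 2, 9, 13, 28]


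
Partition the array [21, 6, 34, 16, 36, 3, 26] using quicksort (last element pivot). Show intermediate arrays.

Partition 1: pivot=26 at index 4 -> [21, 6, 16, 3, 26, 34, 36]
Partition 2: pivot=3 at index 0 -> [3, 6, 16, 21, 26, 34, 36]
Partition 3: pivot=21 at index 3 -> [3, 6, 16, 21, 26, 34, 36]
Partition 4: pivot=16 at index 2 -> [3, 6, 16, 21, 26, 34, 36]
Partition 5: pivot=36 at index 6 -> [3, 6, 16, 21, 26, 34, 36]


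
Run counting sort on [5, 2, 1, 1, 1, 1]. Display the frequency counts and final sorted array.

Count array: [0, 4, 1, 0, 0, 1]
(count[i] = number of elements equal to i)
Cumulative count: [0, 4, 5, 5, 5, 6]
Sorted: [1, 1, 1, 1, 2, 5]


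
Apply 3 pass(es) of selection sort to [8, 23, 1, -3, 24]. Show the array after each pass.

Pass 1: Select minimum -3 at index 3, swap -> [-3, 23, 1, 8, 24]
Pass 2: Select minimum 1 at index 2, swap -> [-3, 1, 23, 8, 24]
Pass 3: Select minimum 8 at index 3, swap -> [-3, 1, 8, 23, 24]


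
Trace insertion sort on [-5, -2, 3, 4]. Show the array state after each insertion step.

First element -5 is already 'sorted'
Insert -2: shifted 0 elements -> [-5, -2, 3, 4]
Insert 3: shifted 0 elements -> [-5, -2, 3, 4]
Insert 4: shifted 0 elements -> [-5, -2, 3, 4]


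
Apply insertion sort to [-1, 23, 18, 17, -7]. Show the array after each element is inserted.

First element -1 is already 'sorted'
Insert 23: shifted 0 elements -> [-1, 23, 18, 17, -7]
Insert 18: shifted 1 elements -> [-1, 18, 23, 17, -7]
Insert 17: shifted 2 elements -> [-1, 17, 18, 23, -7]
Insert -7: shifted 4 elements -> [-7, -1, 17, 18, 23]


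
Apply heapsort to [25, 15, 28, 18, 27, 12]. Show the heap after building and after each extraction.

Build heap: [28, 27, 25, 18, 15, 12]
Extract 28: [27, 18, 25, 12, 15, 28]
Extract 27: [25, 18, 15, 12, 27, 28]
Extract 25: [18, 12, 15, 25, 27, 28]
Extract 18: [15, 12, 18, 25, 27, 28]
Extract 15: [12, 15, 18, 25, 27, 28]


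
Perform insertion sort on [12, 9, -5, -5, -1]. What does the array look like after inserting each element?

First element 12 is already 'sorted'
Insert 9: shifted 1 elements -> [9, 12, -5, -5, -1]
Insert -5: shifted 2 elements -> [-5, 9, 12, -5, -1]
Insert -5: shifted 2 elements -> [-5, -5, 9, 12, -1]
Insert -1: shifted 2 elements -> [-5, -5, -1, 9, 12]


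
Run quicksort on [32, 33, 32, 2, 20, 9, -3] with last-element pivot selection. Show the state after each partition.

Partition 1: pivot=-3 at index 0 -> [-3, 33, 32, 2, 20, 9, 32]
Partition 2: pivot=32 at index 5 -> [-3, 32, 2, 20, 9, 32, 33]
Partition 3: pivot=9 at index 2 -> [-3, 2, 9, 20, 32, 32, 33]
Partition 4: pivot=32 at index 4 -> [-3, 2, 9, 20, 32, 32, 33]


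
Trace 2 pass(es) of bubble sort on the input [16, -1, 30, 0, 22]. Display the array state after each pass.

After pass 1: [-1, 16, 0, 22, 30] (3 swaps)
After pass 2: [-1, 0, 16, 22, 30] (1 swaps)
Total swaps: 4


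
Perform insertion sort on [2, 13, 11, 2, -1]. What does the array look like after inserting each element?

First element 2 is already 'sorted'
Insert 13: shifted 0 elements -> [2, 13, 11, 2, -1]
Insert 11: shifted 1 elements -> [2, 11, 13, 2, -1]
Insert 2: shifted 2 elements -> [2, 2, 11, 13, -1]
Insert -1: shifted 4 elements -> [-1, 2, 2, 11, 13]


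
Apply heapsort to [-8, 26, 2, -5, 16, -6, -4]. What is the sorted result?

Build heap: [26, 16, 2, -5, -8, -6, -4]
Extract 26: [16, -4, 2, -5, -8, -6, 26]
Extract 16: [2, -4, -6, -5, -8, 16, 26]
Extract 2: [-4, -5, -6, -8, 2, 16, 26]
Extract -4: [-5, -8, -6, -4, 2, 16, 26]
Extract -5: [-6, -8, -5, -4, 2, 16, 26]
Extract -6: [-8, -6, -5, -4, 2, 16, 26]


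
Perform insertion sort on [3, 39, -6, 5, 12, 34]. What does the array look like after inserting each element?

First element 3 is already 'sorted'
Insert 39: shifted 0 elements -> [3, 39, -6, 5, 12, 34]
Insert -6: shifted 2 elements -> [-6, 3, 39, 5, 12, 34]
Insert 5: shifted 1 elements -> [-6, 3, 5, 39, 12, 34]
Insert 12: shifted 1 elements -> [-6, 3, 5, 12, 39, 34]
Insert 34: shifted 1 elements -> [-6, 3, 5, 12, 34, 39]


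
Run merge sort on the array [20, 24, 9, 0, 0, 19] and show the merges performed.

Divide and conquer:
  Merge [24] + [9] -> [9, 24]
  Merge [20] + [9, 24] -> [9, 20, 24]
  Merge [0] + [19] -> [0, 19]
  Merge [0] + [0, 19] -> [0, 0, 19]
  Merge [9, 20, 24] + [0, 0, 19] -> [0, 0, 9, 19, 20, 24]


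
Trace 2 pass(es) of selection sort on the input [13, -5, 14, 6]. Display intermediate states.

Pass 1: Select minimum -5 at index 1, swap -> [-5, 13, 14, 6]
Pass 2: Select minimum 6 at index 3, swap -> [-5, 6, 14, 13]


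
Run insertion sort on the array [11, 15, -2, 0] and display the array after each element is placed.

First element 11 is already 'sorted'
Insert 15: shifted 0 elements -> [11, 15, -2, 0]
Insert -2: shifted 2 elements -> [-2, 11, 15, 0]
Insert 0: shifted 2 elements -> [-2, 0, 11, 15]


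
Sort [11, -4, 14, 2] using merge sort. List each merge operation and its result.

Divide and conquer:
  Merge [11] + [-4] -> [-4, 11]
  Merge [14] + [2] -> [2, 14]
  Merge [-4, 11] + [2, 14] -> [-4, 2, 11, 14]


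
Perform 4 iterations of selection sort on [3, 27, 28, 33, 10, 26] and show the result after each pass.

Pass 1: Select minimum 3 at index 0, swap -> [3, 27, 28, 33, 10, 26]
Pass 2: Select minimum 10 at index 4, swap -> [3, 10, 28, 33, 27, 26]
Pass 3: Select minimum 26 at index 5, swap -> [3, 10, 26, 33, 27, 28]
Pass 4: Select minimum 27 at index 4, swap -> [3, 10, 26, 27, 33, 28]


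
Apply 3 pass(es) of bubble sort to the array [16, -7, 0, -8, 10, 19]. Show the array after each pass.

After pass 1: [-7, 0, -8, 10, 16, 19] (4 swaps)
After pass 2: [-7, -8, 0, 10, 16, 19] (1 swaps)
After pass 3: [-8, -7, 0, 10, 16, 19] (1 swaps)
Total swaps: 6


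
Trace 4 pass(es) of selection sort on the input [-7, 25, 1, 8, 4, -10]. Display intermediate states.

Pass 1: Select minimum -10 at index 5, swap -> [-10, 25, 1, 8, 4, -7]
Pass 2: Select minimum -7 at index 5, swap -> [-10, -7, 1, 8, 4, 25]
Pass 3: Select minimum 1 at index 2, swap -> [-10, -7, 1, 8, 4, 25]
Pass 4: Select minimum 4 at index 4, swap -> [-10, -7, 1, 4, 8, 25]


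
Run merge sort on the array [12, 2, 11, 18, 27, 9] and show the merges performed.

Divide and conquer:
  Merge [2] + [11] -> [2, 11]
  Merge [12] + [2, 11] -> [2, 11, 12]
  Merge [27] + [9] -> [9, 27]
  Merge [18] + [9, 27] -> [9, 18, 27]
  Merge [2, 11, 12] + [9, 18, 27] -> [2, 9, 11, 12, 18, 27]


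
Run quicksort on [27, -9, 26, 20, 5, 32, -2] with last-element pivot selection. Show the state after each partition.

Partition 1: pivot=-2 at index 1 -> [-9, -2, 26, 20, 5, 32, 27]
Partition 2: pivot=27 at index 5 -> [-9, -2, 26, 20, 5, 27, 32]
Partition 3: pivot=5 at index 2 -> [-9, -2, 5, 20, 26, 27, 32]
Partition 4: pivot=26 at index 4 -> [-9, -2, 5, 20, 26, 27, 32]


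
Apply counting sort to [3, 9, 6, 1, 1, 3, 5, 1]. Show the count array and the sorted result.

Count array: [0, 3, 0, 2, 0, 1, 1, 0, 0, 1]
(count[i] = number of elements equal to i)
Cumulative count: [0, 3, 3, 5, 5, 6, 7, 7, 7, 8]
Sorted: [1, 1, 1, 3, 3, 5, 6, 9]


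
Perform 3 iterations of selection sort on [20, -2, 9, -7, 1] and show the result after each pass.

Pass 1: Select minimum -7 at index 3, swap -> [-7, -2, 9, 20, 1]
Pass 2: Select minimum -2 at index 1, swap -> [-7, -2, 9, 20, 1]
Pass 3: Select minimum 1 at index 4, swap -> [-7, -2, 1, 20, 9]


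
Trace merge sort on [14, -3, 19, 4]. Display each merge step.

Divide and conquer:
  Merge [14] + [-3] -> [-3, 14]
  Merge [19] + [4] -> [4, 19]
  Merge [-3, 14] + [4, 19] -> [-3, 4, 14, 19]


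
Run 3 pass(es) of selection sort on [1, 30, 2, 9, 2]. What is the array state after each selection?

Pass 1: Select minimum 1 at index 0, swap -> [1, 30, 2, 9, 2]
Pass 2: Select minimum 2 at index 2, swap -> [1, 2, 30, 9, 2]
Pass 3: Select minimum 2 at index 4, swap -> [1, 2, 2, 9, 30]


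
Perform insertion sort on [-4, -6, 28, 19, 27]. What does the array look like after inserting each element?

First element -4 is already 'sorted'
Insert -6: shifted 1 elements -> [-6, -4, 28, 19, 27]
Insert 28: shifted 0 elements -> [-6, -4, 28, 19, 27]
Insert 19: shifted 1 elements -> [-6, -4, 19, 28, 27]
Insert 27: shifted 1 elements -> [-6, -4, 19, 27, 28]


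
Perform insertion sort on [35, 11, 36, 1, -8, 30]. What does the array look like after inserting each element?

First element 35 is already 'sorted'
Insert 11: shifted 1 elements -> [11, 35, 36, 1, -8, 30]
Insert 36: shifted 0 elements -> [11, 35, 36, 1, -8, 30]
Insert 1: shifted 3 elements -> [1, 11, 35, 36, -8, 30]
Insert -8: shifted 4 elements -> [-8, 1, 11, 35, 36, 30]
Insert 30: shifted 2 elements -> [-8, 1, 11, 30, 35, 36]


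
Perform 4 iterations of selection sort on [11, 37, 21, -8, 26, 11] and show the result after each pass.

Pass 1: Select minimum -8 at index 3, swap -> [-8, 37, 21, 11, 26, 11]
Pass 2: Select minimum 11 at index 3, swap -> [-8, 11, 21, 37, 26, 11]
Pass 3: Select minimum 11 at index 5, swap -> [-8, 11, 11, 37, 26, 21]
Pass 4: Select minimum 21 at index 5, swap -> [-8, 11, 11, 21, 26, 37]


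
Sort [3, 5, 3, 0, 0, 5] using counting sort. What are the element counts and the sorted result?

Count array: [2, 0, 0, 2, 0, 2]
(count[i] = number of elements equal to i)
Cumulative count: [2, 2, 2, 4, 4, 6]
Sorted: [0, 0, 3, 3, 5, 5]


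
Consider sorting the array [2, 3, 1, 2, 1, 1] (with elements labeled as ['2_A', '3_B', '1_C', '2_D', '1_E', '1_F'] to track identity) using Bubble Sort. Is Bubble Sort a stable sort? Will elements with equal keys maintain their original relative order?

Trace Bubble Sort on the labeled array (the key is the number; the letter only tracks identity):
  After pass 1: [2_A, 1_C, 2_D, 1_E, 1_F, 3_B]
  After pass 2: [1_C, 2_A, 1_E, 1_F, 2_D, 3_B]
  After pass 3: [1_C, 1_E, 1_F, 2_A, 2_D, 3_B]
  After pass 4: [1_C, 1_E, 1_F, 2_A, 2_D, 3_B] (no swaps, done)
Final order: [1_C, 1_E, 1_F, 2_A, 2_D, 3_B]
Equal keys:
  value 1: originally 1_C, 1_E, 1_F; after sorting 1_C, 1_E, 1_F -> order preserved
  value 2: originally 2_A, 2_D; after sorting 2_A, 2_D -> order preserved
All equal keys kept their original relative order. Bubble Sort is stable: it only swaps adjacent elements when the left one is strictly greater, so equal keys never move past each other.
Answer: Stable


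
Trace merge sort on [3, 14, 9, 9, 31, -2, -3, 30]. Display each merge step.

Divide and conquer:
  Merge [3] + [14] -> [3, 14]
  Merge [9] + [9] -> [9, 9]
  Merge [3, 14] + [9, 9] -> [3, 9, 9, 14]
  Merge [31] + [-2] -> [-2, 31]
  Merge [-3] + [30] -> [-3, 30]
  Merge [-2, 31] + [-3, 30] -> [-3, -2, 30, 31]
  Merge [3, 9, 9, 14] + [-3, -2, 30, 31] -> [-3, -2, 3, 9, 9, 14, 30, 31]


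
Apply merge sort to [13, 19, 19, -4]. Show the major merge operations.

Divide and conquer:
  Merge [13] + [19] -> [13, 19]
  Merge [19] + [-4] -> [-4, 19]
  Merge [13, 19] + [-4, 19] -> [-4, 13, 19, 19]


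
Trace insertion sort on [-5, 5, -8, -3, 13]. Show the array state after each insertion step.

First element -5 is already 'sorted'
Insert 5: shifted 0 elements -> [-5, 5, -8, -3, 13]
Insert -8: shifted 2 elements -> [-8, -5, 5, -3, 13]
Insert -3: shifted 1 elements -> [-8, -5, -3, 5, 13]
Insert 13: shifted 0 elements -> [-8, -5, -3, 5, 13]


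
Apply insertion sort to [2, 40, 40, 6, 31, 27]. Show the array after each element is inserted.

First element 2 is already 'sorted'
Insert 40: shifted 0 elements -> [2, 40, 40, 6, 31, 27]
Insert 40: shifted 0 elements -> [2, 40, 40, 6, 31, 27]
Insert 6: shifted 2 elements -> [2, 6, 40, 40, 31, 27]
Insert 31: shifted 2 elements -> [2, 6, 31, 40, 40, 27]
Insert 27: shifted 3 elements -> [2, 6, 27, 31, 40, 40]


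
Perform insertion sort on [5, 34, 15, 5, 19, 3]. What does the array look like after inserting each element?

First element 5 is already 'sorted'
Insert 34: shifted 0 elements -> [5, 34, 15, 5, 19, 3]
Insert 15: shifted 1 elements -> [5, 15, 34, 5, 19, 3]
Insert 5: shifted 2 elements -> [5, 5, 15, 34, 19, 3]
Insert 19: shifted 1 elements -> [5, 5, 15, 19, 34, 3]
Insert 3: shifted 5 elements -> [3, 5, 5, 15, 19, 34]


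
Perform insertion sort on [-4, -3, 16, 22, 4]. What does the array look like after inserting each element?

First element -4 is already 'sorted'
Insert -3: shifted 0 elements -> [-4, -3, 16, 22, 4]
Insert 16: shifted 0 elements -> [-4, -3, 16, 22, 4]
Insert 22: shifted 0 elements -> [-4, -3, 16, 22, 4]
Insert 4: shifted 2 elements -> [-4, -3, 4, 16, 22]


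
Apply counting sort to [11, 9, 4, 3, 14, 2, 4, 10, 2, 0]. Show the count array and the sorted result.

Count array: [1, 0, 2, 1, 2, 0, 0, 0, 0, 1, 1, 1, 0, 0, 1]
(count[i] = number of elements equal to i)
Cumulative count: [1, 1, 3, 4, 6, 6, 6, 6, 6, 7, 8, 9, 9, 9, 10]
Sorted: [0, 2, 2, 3, 4, 4, 9, 10, 11, 14]


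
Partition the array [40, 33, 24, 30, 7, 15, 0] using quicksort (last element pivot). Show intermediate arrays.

Partition 1: pivot=0 at index 0 -> [0, 33, 24, 30, 7, 15, 40]
Partition 2: pivot=40 at index 6 -> [0, 33, 24, 30, 7, 15, 40]
Partition 3: pivot=15 at index 2 -> [0, 7, 15, 30, 33, 24, 40]
Partition 4: pivot=24 at index 3 -> [0, 7, 15, 24, 33, 30, 40]
Partition 5: pivot=30 at index 4 -> [0, 7, 15, 24, 30, 33, 40]


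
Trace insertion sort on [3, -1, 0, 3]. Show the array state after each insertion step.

First element 3 is already 'sorted'
Insert -1: shifted 1 elements -> [-1, 3, 0, 3]
Insert 0: shifted 1 elements -> [-1, 0, 3, 3]
Insert 3: shifted 0 elements -> [-1, 0, 3, 3]


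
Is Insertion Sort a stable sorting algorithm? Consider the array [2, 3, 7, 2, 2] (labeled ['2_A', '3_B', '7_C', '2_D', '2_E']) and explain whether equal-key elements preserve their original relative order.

Trace Insertion Sort on the labeled array (the key is the number; the letter only tracks identity):
  Insert 3_B at index 1: [2_A, 3_B, 7_C, 2_D, 2_E]
  Insert 7_C at index 2: [2_A, 3_B, 7_C, 2_D, 2_E]
  Insert 2_D at index 1: [2_A, 2_D, 3_B, 7_C, 2_E]
  Insert 2_E at index 2: [2_A, 2_D, 2_E, 3_B, 7_C]
Final order: [2_A, 2_D, 2_E, 3_B, 7_C]
Equal keys:
  value 2: originally 2_A, 2_D, 2_E; after sorting 2_A, 2_D, 2_E -> order preserved
All equal keys kept their original relative order. Insertion Sort is stable: elements are shifted only while they are strictly greater than the key, so a key is inserted after any equal elements already placed.
Answer: Stable


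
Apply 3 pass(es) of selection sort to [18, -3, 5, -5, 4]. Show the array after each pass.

Pass 1: Select minimum -5 at index 3, swap -> [-5, -3, 5, 18, 4]
Pass 2: Select minimum -3 at index 1, swap -> [-5, -3, 5, 18, 4]
Pass 3: Select minimum 4 at index 4, swap -> [-5, -3, 4, 18, 5]


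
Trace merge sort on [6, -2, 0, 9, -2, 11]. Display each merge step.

Divide and conquer:
  Merge [-2] + [0] -> [-2, 0]
  Merge [6] + [-2, 0] -> [-2, 0, 6]
  Merge [-2] + [11] -> [-2, 11]
  Merge [9] + [-2, 11] -> [-2, 9, 11]
  Merge [-2, 0, 6] + [-2, 9, 11] -> [-2, -2, 0, 6, 9, 11]


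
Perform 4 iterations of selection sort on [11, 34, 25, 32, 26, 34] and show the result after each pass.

Pass 1: Select minimum 11 at index 0, swap -> [11, 34, 25, 32, 26, 34]
Pass 2: Select minimum 25 at index 2, swap -> [11, 25, 34, 32, 26, 34]
Pass 3: Select minimum 26 at index 4, swap -> [11, 25, 26, 32, 34, 34]
Pass 4: Select minimum 32 at index 3, swap -> [11, 25, 26, 32, 34, 34]


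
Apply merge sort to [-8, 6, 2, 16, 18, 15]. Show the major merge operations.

Divide and conquer:
  Merge [6] + [2] -> [2, 6]
  Merge [-8] + [2, 6] -> [-8, 2, 6]
  Merge [18] + [15] -> [15, 18]
  Merge [16] + [15, 18] -> [15, 16, 18]
  Merge [-8, 2, 6] + [15, 16, 18] -> [-8, 2, 6, 15, 16, 18]


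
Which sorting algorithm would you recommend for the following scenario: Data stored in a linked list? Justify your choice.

Best choice: Merge sort
Reason: Merge sort doesn't require random access; can be done in O(1) extra space for linked lists


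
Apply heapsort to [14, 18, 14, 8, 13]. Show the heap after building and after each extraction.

Build heap: [18, 14, 14, 8, 13]
Extract 18: [14, 13, 14, 8, 18]
Extract 14: [14, 13, 8, 14, 18]
Extract 14: [13, 8, 14, 14, 18]
Extract 13: [8, 13, 14, 14, 18]


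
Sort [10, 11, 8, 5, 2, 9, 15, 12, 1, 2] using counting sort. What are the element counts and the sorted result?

Count array: [0, 1, 2, 0, 0, 1, 0, 0, 1, 1, 1, 1, 1, 0, 0, 1]
(count[i] = number of elements equal to i)
Cumulative count: [0, 1, 3, 3, 3, 4, 4, 4, 5, 6, 7, 8, 9, 9, 9, 10]
Sorted: [1, 2, 2, 5, 8, 9, 10, 11, 12, 15]


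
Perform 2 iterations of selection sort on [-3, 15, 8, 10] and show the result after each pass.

Pass 1: Select minimum -3 at index 0, swap -> [-3, 15, 8, 10]
Pass 2: Select minimum 8 at index 2, swap -> [-3, 8, 15, 10]


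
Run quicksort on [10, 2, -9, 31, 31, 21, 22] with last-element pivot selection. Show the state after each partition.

Partition 1: pivot=22 at index 4 -> [10, 2, -9, 21, 22, 31, 31]
Partition 2: pivot=21 at index 3 -> [10, 2, -9, 21, 22, 31, 31]
Partition 3: pivot=-9 at index 0 -> [-9, 2, 10, 21, 22, 31, 31]
Partition 4: pivot=10 at index 2 -> [-9, 2, 10, 21, 22, 31, 31]
Partition 5: pivot=31 at index 6 -> [-9, 2, 10, 21, 22, 31, 31]


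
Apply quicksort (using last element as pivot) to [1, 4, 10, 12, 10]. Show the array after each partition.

Partition 1: pivot=10 at index 3 -> [1, 4, 10, 10, 12]
Partition 2: pivot=10 at index 2 -> [1, 4, 10, 10, 12]
Partition 3: pivot=4 at index 1 -> [1, 4, 10, 10, 12]


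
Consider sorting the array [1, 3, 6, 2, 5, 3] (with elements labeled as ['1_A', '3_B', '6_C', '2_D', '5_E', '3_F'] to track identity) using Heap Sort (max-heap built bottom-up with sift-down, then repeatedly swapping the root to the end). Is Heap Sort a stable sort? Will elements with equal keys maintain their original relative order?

Trace Heap Sort on the labeled array (the key is the number; the letter only tracks identity):
  Build max-heap: [6_C, 5_E, 3_F, 2_D, 3_B, 1_A]
  Swap root 6_C to index 5, re-heapify first 5 -> [5_E, 3_B, 3_F, 2_D, 1_A, 6_C]
  Swap root 5_E to index 4, re-heapify first 4 -> [3_B, 2_D, 3_F, 1_A, 5_E, 6_C]
  Swap root 3_B to index 3, re-heapify first 3 -> [3_F, 2_D, 1_A, 3_B, 5_E, 6_C]
  Swap root 3_F to index 2, re-heapify first 2 -> [2_D, 1_A, 3_F, 3_B, 5_E, 6_C]
  Swap root 2_D to index 1, re-heapify first 1 -> [1_A, 2_D, 3_F, 3_B, 5_E, 6_C]
Final order: [1_A, 2_D, 3_F, 3_B, 5_E, 6_C]
Equal keys:
  value 3: originally 3_B, 3_F; after sorting 3_F, 3_B -> order changed
Equal keys were reordered, so Heap Sort is not stable: heap construction and root-to-end swaps move elements without regard to the original order of equal keys. (One such input is enough; an unstable sort may happen to preserve order on other inputs, but it gives no guarantee.)
Answer: Not stable


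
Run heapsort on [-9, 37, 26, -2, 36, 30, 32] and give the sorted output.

Build heap: [37, 36, 32, -2, -9, 30, 26]
Extract 37: [36, 26, 32, -2, -9, 30, 37]
Extract 36: [32, 26, 30, -2, -9, 36, 37]
Extract 32: [30, 26, -9, -2, 32, 36, 37]
Extract 30: [26, -2, -9, 30, 32, 36, 37]
Extract 26: [-2, -9, 26, 30, 32, 36, 37]
Extract -2: [-9, -2, 26, 30, 32, 36, 37]


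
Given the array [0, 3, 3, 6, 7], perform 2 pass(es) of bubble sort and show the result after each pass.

After pass 1: [0, 3, 3, 6, 7] (0 swaps)
After pass 2: [0, 3, 3, 6, 7] (0 swaps)
Total swaps: 0


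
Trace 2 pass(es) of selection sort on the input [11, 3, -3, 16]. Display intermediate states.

Pass 1: Select minimum -3 at index 2, swap -> [-3, 3, 11, 16]
Pass 2: Select minimum 3 at index 1, swap -> [-3, 3, 11, 16]


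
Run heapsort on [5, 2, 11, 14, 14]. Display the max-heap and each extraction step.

Build heap: [14, 14, 11, 2, 5]
Extract 14: [14, 5, 11, 2, 14]
Extract 14: [11, 5, 2, 14, 14]
Extract 11: [5, 2, 11, 14, 14]
Extract 5: [2, 5, 11, 14, 14]


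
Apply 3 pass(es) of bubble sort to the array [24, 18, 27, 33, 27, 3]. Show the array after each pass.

After pass 1: [18, 24, 27, 27, 3, 33] (3 swaps)
After pass 2: [18, 24, 27, 3, 27, 33] (1 swaps)
After pass 3: [18, 24, 3, 27, 27, 33] (1 swaps)
Total swaps: 5


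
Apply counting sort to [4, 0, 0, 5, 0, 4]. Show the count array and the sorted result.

Count array: [3, 0, 0, 0, 2, 1]
(count[i] = number of elements equal to i)
Cumulative count: [3, 3, 3, 3, 5, 6]
Sorted: [0, 0, 0, 4, 4, 5]


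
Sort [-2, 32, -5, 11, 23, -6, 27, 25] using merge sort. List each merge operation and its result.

Divide and conquer:
  Merge [-2] + [32] -> [-2, 32]
  Merge [-5] + [11] -> [-5, 11]
  Merge [-2, 32] + [-5, 11] -> [-5, -2, 11, 32]
  Merge [23] + [-6] -> [-6, 23]
  Merge [27] + [25] -> [25, 27]
  Merge [-6, 23] + [25, 27] -> [-6, 23, 25, 27]
  Merge [-5, -2, 11, 32] + [-6, 23, 25, 27] -> [-6, -5, -2, 11, 23, 25, 27, 32]


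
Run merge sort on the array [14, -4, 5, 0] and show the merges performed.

Divide and conquer:
  Merge [14] + [-4] -> [-4, 14]
  Merge [5] + [0] -> [0, 5]
  Merge [-4, 14] + [0, 5] -> [-4, 0, 5, 14]


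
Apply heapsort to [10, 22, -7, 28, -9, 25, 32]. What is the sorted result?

Build heap: [32, 28, 25, 22, -9, 10, -7]
Extract 32: [28, 22, 25, -7, -9, 10, 32]
Extract 28: [25, 22, 10, -7, -9, 28, 32]
Extract 25: [22, -7, 10, -9, 25, 28, 32]
Extract 22: [10, -7, -9, 22, 25, 28, 32]
Extract 10: [-7, -9, 10, 22, 25, 28, 32]
Extract -7: [-9, -7, 10, 22, 25, 28, 32]


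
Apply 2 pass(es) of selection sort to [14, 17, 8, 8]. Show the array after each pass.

Pass 1: Select minimum 8 at index 2, swap -> [8, 17, 14, 8]
Pass 2: Select minimum 8 at index 3, swap -> [8, 8, 14, 17]


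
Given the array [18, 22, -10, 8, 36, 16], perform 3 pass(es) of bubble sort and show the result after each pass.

After pass 1: [18, -10, 8, 22, 16, 36] (3 swaps)
After pass 2: [-10, 8, 18, 16, 22, 36] (3 swaps)
After pass 3: [-10, 8, 16, 18, 22, 36] (1 swaps)
Total swaps: 7


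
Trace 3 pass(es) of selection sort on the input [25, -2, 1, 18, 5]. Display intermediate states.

Pass 1: Select minimum -2 at index 1, swap -> [-2, 25, 1, 18, 5]
Pass 2: Select minimum 1 at index 2, swap -> [-2, 1, 25, 18, 5]
Pass 3: Select minimum 5 at index 4, swap -> [-2, 1, 5, 18, 25]


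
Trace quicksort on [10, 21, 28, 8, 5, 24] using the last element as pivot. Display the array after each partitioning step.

Partition 1: pivot=24 at index 4 -> [10, 21, 8, 5, 24, 28]
Partition 2: pivot=5 at index 0 -> [5, 21, 8, 10, 24, 28]
Partition 3: pivot=10 at index 2 -> [5, 8, 10, 21, 24, 28]


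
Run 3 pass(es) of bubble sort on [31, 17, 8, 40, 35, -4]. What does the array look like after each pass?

After pass 1: [17, 8, 31, 35, -4, 40] (4 swaps)
After pass 2: [8, 17, 31, -4, 35, 40] (2 swaps)
After pass 3: [8, 17, -4, 31, 35, 40] (1 swaps)
Total swaps: 7


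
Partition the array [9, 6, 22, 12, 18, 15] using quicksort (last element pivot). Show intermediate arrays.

Partition 1: pivot=15 at index 3 -> [9, 6, 12, 15, 18, 22]
Partition 2: pivot=12 at index 2 -> [9, 6, 12, 15, 18, 22]
Partition 3: pivot=6 at index 0 -> [6, 9, 12, 15, 18, 22]
Partition 4: pivot=22 at index 5 -> [6, 9, 12, 15, 18, 22]


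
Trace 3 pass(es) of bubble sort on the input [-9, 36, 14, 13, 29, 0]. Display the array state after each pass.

After pass 1: [-9, 14, 13, 29, 0, 36] (4 swaps)
After pass 2: [-9, 13, 14, 0, 29, 36] (2 swaps)
After pass 3: [-9, 13, 0, 14, 29, 36] (1 swaps)
Total swaps: 7


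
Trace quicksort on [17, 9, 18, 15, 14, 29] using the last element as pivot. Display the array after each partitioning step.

Partition 1: pivot=29 at index 5 -> [17, 9, 18, 15, 14, 29]
Partition 2: pivot=14 at index 1 -> [9, 14, 18, 15, 17, 29]
Partition 3: pivot=17 at index 3 -> [9, 14, 15, 17, 18, 29]


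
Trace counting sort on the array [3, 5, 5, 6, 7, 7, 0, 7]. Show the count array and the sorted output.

Count array: [1, 0, 0, 1, 0, 2, 1, 3]
(count[i] = number of elements equal to i)
Cumulative count: [1, 1, 1, 2, 2, 4, 5, 8]
Sorted: [0, 3, 5, 5, 6, 7, 7, 7]


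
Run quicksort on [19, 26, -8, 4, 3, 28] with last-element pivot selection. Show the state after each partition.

Partition 1: pivot=28 at index 5 -> [19, 26, -8, 4, 3, 28]
Partition 2: pivot=3 at index 1 -> [-8, 3, 19, 4, 26, 28]
Partition 3: pivot=26 at index 4 -> [-8, 3, 19, 4, 26, 28]
Partition 4: pivot=4 at index 2 -> [-8, 3, 4, 19, 26, 28]


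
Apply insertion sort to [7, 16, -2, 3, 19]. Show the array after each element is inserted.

First element 7 is already 'sorted'
Insert 16: shifted 0 elements -> [7, 16, -2, 3, 19]
Insert -2: shifted 2 elements -> [-2, 7, 16, 3, 19]
Insert 3: shifted 2 elements -> [-2, 3, 7, 16, 19]
Insert 19: shifted 0 elements -> [-2, 3, 7, 16, 19]


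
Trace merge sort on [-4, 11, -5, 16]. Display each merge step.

Divide and conquer:
  Merge [-4] + [11] -> [-4, 11]
  Merge [-5] + [16] -> [-5, 16]
  Merge [-4, 11] + [-5, 16] -> [-5, -4, 11, 16]


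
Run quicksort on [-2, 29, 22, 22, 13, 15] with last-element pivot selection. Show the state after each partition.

Partition 1: pivot=15 at index 2 -> [-2, 13, 15, 22, 29, 22]
Partition 2: pivot=13 at index 1 -> [-2, 13, 15, 22, 29, 22]
Partition 3: pivot=22 at index 4 -> [-2, 13, 15, 22, 22, 29]


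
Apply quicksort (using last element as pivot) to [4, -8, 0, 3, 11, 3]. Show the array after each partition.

Partition 1: pivot=3 at index 3 -> [-8, 0, 3, 3, 11, 4]
Partition 2: pivot=3 at index 2 -> [-8, 0, 3, 3, 11, 4]
Partition 3: pivot=0 at index 1 -> [-8, 0, 3, 3, 11, 4]
Partition 4: pivot=4 at index 4 -> [-8, 0, 3, 3, 4, 11]


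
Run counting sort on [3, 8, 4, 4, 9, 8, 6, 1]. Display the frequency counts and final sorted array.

Count array: [0, 1, 0, 1, 2, 0, 1, 0, 2, 1]
(count[i] = number of elements equal to i)
Cumulative count: [0, 1, 1, 2, 4, 4, 5, 5, 7, 8]
Sorted: [1, 3, 4, 4, 6, 8, 8, 9]


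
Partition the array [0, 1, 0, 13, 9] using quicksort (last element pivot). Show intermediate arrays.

Partition 1: pivot=9 at index 3 -> [0, 1, 0, 9, 13]
Partition 2: pivot=0 at index 1 -> [0, 0, 1, 9, 13]


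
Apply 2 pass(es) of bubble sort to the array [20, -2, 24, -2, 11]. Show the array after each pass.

After pass 1: [-2, 20, -2, 11, 24] (3 swaps)
After pass 2: [-2, -2, 11, 20, 24] (2 swaps)
Total swaps: 5


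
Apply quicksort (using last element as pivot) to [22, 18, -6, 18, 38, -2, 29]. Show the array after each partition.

Partition 1: pivot=29 at index 5 -> [22, 18, -6, 18, -2, 29, 38]
Partition 2: pivot=-2 at index 1 -> [-6, -2, 22, 18, 18, 29, 38]
Partition 3: pivot=18 at index 3 -> [-6, -2, 18, 18, 22, 29, 38]


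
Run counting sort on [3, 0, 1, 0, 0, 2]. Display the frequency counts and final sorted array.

Count array: [3, 1, 1, 1]
(count[i] = number of elements equal to i)
Cumulative count: [3, 4, 5, 6]
Sorted: [0, 0, 0, 1, 2, 3]


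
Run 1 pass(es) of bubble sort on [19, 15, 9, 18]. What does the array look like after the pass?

After pass 1: [15, 9, 18, 19] (3 swaps)
Total swaps: 3


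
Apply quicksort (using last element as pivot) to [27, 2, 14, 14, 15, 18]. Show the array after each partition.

Partition 1: pivot=18 at index 4 -> [2, 14, 14, 15, 18, 27]
Partition 2: pivot=15 at index 3 -> [2, 14, 14, 15, 18, 27]
Partition 3: pivot=14 at index 2 -> [2, 14, 14, 15, 18, 27]
Partition 4: pivot=14 at index 1 -> [2, 14, 14, 15, 18, 27]


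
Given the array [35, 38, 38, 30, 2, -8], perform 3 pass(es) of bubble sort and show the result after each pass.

After pass 1: [35, 38, 30, 2, -8, 38] (3 swaps)
After pass 2: [35, 30, 2, -8, 38, 38] (3 swaps)
After pass 3: [30, 2, -8, 35, 38, 38] (3 swaps)
Total swaps: 9


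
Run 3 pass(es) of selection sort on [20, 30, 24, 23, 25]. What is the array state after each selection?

Pass 1: Select minimum 20 at index 0, swap -> [20, 30, 24, 23, 25]
Pass 2: Select minimum 23 at index 3, swap -> [20, 23, 24, 30, 25]
Pass 3: Select minimum 24 at index 2, swap -> [20, 23, 24, 30, 25]


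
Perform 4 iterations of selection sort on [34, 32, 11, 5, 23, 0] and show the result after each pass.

Pass 1: Select minimum 0 at index 5, swap -> [0, 32, 11, 5, 23, 34]
Pass 2: Select minimum 5 at index 3, swap -> [0, 5, 11, 32, 23, 34]
Pass 3: Select minimum 11 at index 2, swap -> [0, 5, 11, 32, 23, 34]
Pass 4: Select minimum 23 at index 4, swap -> [0, 5, 11, 23, 32, 34]


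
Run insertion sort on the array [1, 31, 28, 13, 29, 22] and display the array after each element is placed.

First element 1 is already 'sorted'
Insert 31: shifted 0 elements -> [1, 31, 28, 13, 29, 22]
Insert 28: shifted 1 elements -> [1, 28, 31, 13, 29, 22]
Insert 13: shifted 2 elements -> [1, 13, 28, 31, 29, 22]
Insert 29: shifted 1 elements -> [1, 13, 28, 29, 31, 22]
Insert 22: shifted 3 elements -> [1, 13, 22, 28, 29, 31]
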